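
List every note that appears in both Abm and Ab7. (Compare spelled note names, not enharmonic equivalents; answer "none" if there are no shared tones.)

Abm = A♭, C♭, E♭.
Ab7 = A♭, C, E♭, G♭.
Shared: A♭, E♭.

A♭, E♭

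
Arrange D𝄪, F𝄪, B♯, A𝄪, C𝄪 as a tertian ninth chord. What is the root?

Stacking in thirds gives B♯ – D𝄪 – F𝄪 – A𝄪 – C𝄪, so B♯ is the root — B♯ major ninth.

B♯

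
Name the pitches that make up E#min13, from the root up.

Root E♯, quality minor thirteenth:
root → E♯
3rd (minor 3rd) → G♯
5th (perfect 5th) → B♯
7th (minor 7th) → D♯
9th (major 9th) → F𝄪
11th (perfect 11th) → A♯
13th (major 13th) → C𝄪

E♯, G♯, B♯, D♯, F𝄪, A♯, C𝄪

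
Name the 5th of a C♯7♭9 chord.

G#

C♯7♭9 is built on C#; its 5th is a perfect 5th above the root.
A fifth above C uses the letter G, and the perfect 5th above C# is G#.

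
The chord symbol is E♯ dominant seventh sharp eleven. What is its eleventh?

A##

E♯ dominant seventh sharp eleven is built on E#; its 11th is an augmented 11th above the root.
A fourth above E uses the letter A, and the augmented 11th above E# is A##.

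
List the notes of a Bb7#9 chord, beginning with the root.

Bb D F Ab C#

Bb7#9 is a dominant seventh sharp nine built on Bb.
- root: Bb
- major 3rd: D
- perfect 5th: F
- minor 7th: Ab
- augmented 9th: C#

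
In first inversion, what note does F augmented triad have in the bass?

F augmented triad = F–A–C-sharp. First inversion → third in the bass = A.

A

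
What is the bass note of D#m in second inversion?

A#

D#m = D#–F#–A#. Second inversion → fifth in the bass = A#.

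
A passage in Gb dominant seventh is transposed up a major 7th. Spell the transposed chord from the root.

Transposed root: G-flat → F (major 7th up). So we spell F dominant seventh:
- root: F
- major 3rd: A
- perfect 5th: C
- minor 7th: E-flat

F, A, C, E-flat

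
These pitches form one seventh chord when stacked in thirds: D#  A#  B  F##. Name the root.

B

Stacking in thirds gives B – D# – F## – A#, so B is the root — B augmented major seventh.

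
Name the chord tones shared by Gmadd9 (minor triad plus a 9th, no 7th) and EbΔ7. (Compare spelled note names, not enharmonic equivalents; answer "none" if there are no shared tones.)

G, Bb, D

Gmadd9: G Bb D A
EbΔ7: Eb G Bb D
Common to both → G, Bb, D.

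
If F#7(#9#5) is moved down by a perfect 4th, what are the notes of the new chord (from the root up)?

F♯ down a perfect 4th → C♯. New chord: C♯ dominant seventh sharp nine sharp five.
- root: C♯
- major 3rd: E♯
- augmented 5th: G𝄪
- minor 7th: B
- augmented 9th: D𝄪

C♯, E♯, G𝄪, B, D𝄪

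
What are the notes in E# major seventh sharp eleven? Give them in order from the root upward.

E-sharp  G-double-sharp  B-sharp  D-double-sharp  A-double-sharp

Root E-sharp, quality major seventh sharp eleven:
E-sharp — root
G-double-sharp — major 3rd
B-sharp — perfect 5th
D-double-sharp — major 7th
A-double-sharp — augmented 11th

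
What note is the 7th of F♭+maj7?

F♭+maj7 is built on Fb; its 7th is a major 7th above the root.
A seventh above F uses the letter E, and the major 7th above Fb is Eb.

Eb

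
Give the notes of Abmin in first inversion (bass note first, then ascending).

Cb – Eb – Ab

Abmin = Ab–Cb–Eb; first inversion → third (Cb) lowest.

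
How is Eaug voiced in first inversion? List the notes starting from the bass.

G♯  B♯  E

Eaug = E–G♯–B♯; first inversion → third (G♯) lowest.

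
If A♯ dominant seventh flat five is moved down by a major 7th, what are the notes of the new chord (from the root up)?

B, D-sharp, F, A

A major 7th down from A-sharp is B, so the new chord is B dominant seventh flat five.
- root: B
- major 3rd: D-sharp
- diminished 5th: F
- minor 7th: A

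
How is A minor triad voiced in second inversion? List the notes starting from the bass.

E, A, C

A minor triad = A–C–E; second inversion → fifth (E) lowest.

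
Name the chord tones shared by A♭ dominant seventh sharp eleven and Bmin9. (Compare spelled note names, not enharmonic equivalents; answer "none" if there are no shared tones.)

A♭ dominant seventh sharp eleven: A♭ C E♭ G♭ D
Bmin9: B D F♯ A C♯
Common to both → D.

D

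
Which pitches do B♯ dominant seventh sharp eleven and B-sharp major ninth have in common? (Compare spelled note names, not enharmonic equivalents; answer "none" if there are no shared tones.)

B-sharp  D-double-sharp  F-double-sharp

B♯ dominant seventh sharp eleven = B-sharp, D-double-sharp, F-double-sharp, A-sharp, E-double-sharp.
B-sharp major ninth = B-sharp, D-double-sharp, F-double-sharp, A-double-sharp, C-double-sharp.
Shared: B-sharp, D-double-sharp, F-double-sharp.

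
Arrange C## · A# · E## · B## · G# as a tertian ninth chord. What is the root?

Stacking in thirds gives A# – C## – E## – G# – B##, so A# is the root — A# dominant seventh sharp nine sharp five.

A#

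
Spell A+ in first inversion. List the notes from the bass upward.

C#  E#  A

In root position, A+ is A–C#–E#.
First inversion puts the third (C#) in the bass.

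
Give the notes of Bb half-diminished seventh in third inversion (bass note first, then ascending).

Bb half-diminished seventh = B-flat–D-flat–F-flat–A-flat; third inversion → seventh (A-flat) lowest.

A-flat – B-flat – D-flat – F-flat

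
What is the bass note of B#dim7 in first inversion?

B#dim7 in root position is B♯–D♯–F♯–A.
First inversion places the third in the bass, which is D♯.

D♯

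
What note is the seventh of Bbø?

Ab

Bbø is built on Bb; its 7th is a minor 7th above the root.
A seventh above B uses the letter A, and the minor 7th above Bb is Ab.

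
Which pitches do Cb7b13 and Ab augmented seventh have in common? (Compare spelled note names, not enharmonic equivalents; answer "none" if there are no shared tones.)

Cb7b13: Cb Eb Gb Bbb Abb
Ab augmented seventh: Ab C E Gb
Common to both → Gb.

Gb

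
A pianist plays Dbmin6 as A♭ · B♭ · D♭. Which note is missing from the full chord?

The full Dbmin6 chord is D♭, F♭, A♭, B♭.
Comparing with the voicing, the minor 3rd (3rd) — F♭ — is absent.

F♭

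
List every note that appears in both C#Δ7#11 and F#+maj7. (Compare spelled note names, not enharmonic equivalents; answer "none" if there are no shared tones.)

E#

C#Δ7#11: C# E# G# B# F##
F#+maj7: F# A# C## E#
Common to both → E#.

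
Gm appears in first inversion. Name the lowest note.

Gm = G–Bb–D. First inversion → third in the bass = Bb.

Bb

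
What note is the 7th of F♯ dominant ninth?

E

Root of F♯ dominant ninth = F#. The 7th is a minor 7th: F# up a minor 7th → E.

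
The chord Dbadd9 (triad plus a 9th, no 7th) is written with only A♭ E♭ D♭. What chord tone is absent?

Dbadd9 = D♭, F, A♭, E♭. The voicing lacks the 3rd (major 3rd), F.

F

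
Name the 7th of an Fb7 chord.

E𝄫

Fb7 is built on F♭; its 7th is a minor 7th above the root.
A seventh above F uses the letter E, and the minor 7th above F♭ is E𝄫.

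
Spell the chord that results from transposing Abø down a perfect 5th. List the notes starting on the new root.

D♭, F♭, A𝄫, C♭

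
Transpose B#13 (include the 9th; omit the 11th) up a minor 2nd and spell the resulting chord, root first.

Transposed root: B# → C# (minor 2nd up). So we spell C# dominant thirteenth:
root → C#
3rd (major 3rd) → E#
5th (perfect 5th) → G#
7th (minor 7th) → B
9th (major 9th) → D#
13th (major 13th) → A#

C#, E#, G#, B, D#, A#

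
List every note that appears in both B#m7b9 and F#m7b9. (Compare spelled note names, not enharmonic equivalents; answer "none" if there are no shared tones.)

B#m7b9: B# D# F## A# C#
F#m7b9: F# A C# E G
Common to both → C#.

C#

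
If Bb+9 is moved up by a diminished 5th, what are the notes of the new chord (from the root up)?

Bb up a diminished 5th → Fb. New chord: Fb dominant ninth sharp five.
root → Fb
3rd (major 3rd) → Ab
5th (augmented 5th) → C
7th (minor 7th) → Ebb
9th (major 9th) → Gb

Fb Ab C Ebb Gb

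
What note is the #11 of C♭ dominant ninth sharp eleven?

F

C♭ dominant ninth sharp eleven is built on C-flat; its 11th is an augmented 11th above the root.
A fourth above C uses the letter F, and the augmented 11th above C-flat is F.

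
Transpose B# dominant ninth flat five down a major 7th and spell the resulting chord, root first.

A major 7th down from B♯ is C♯, so the new chord is C♯ dominant ninth flat five.
root → C♯
3rd (major 3rd) → E♯
5th (diminished 5th) → G
7th (minor 7th) → B
9th (major 9th) → D♯

C♯  E♯  G  B  D♯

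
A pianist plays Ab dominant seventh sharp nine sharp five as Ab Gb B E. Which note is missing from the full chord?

C

The full Ab dominant seventh sharp nine sharp five chord is Ab, C, E, Gb, B.
Comparing with the voicing, the major 3rd (3rd) — C — is absent.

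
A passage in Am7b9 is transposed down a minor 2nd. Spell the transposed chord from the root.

A minor 2nd down from A is G♯, so the new chord is G♯ minor seventh flat nine.
G♯ — root
B — minor 3rd
D♯ — perfect 5th
F♯ — minor 7th
A — minor 9th

G♯, B, D♯, F♯, A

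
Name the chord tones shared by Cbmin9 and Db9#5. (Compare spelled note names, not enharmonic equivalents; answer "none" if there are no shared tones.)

Cbmin9: C♭ E𝄫 G♭ B𝄫 D♭
Db9#5: D♭ F A C♭ E♭
Common to both → C♭, D♭.

C♭, D♭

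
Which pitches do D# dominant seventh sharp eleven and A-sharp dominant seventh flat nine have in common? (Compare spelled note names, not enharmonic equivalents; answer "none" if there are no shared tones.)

A♯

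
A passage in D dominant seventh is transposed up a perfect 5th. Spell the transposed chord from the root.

A perfect 5th up from D is A, so the new chord is A dominant seventh.
- root: A
- major 3rd: C-sharp
- perfect 5th: E
- minor 7th: G

A, C-sharp, E, G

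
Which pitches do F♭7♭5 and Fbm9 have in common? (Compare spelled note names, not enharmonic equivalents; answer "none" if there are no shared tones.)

F♭7♭5 = Fb, Ab, Cbb, Ebb.
Fbm9 = Fb, Abb, Cb, Ebb, Gb.
Shared: Fb, Ebb.

Fb, Ebb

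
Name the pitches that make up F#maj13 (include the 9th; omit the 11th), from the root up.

F#, A#, C#, E#, G#, D#

F#maj13 is a major thirteenth built on F#.
- root: F#
- major 3rd: A#
- perfect 5th: C#
- major 7th: E#
- major 9th: G#
- major 13th: D#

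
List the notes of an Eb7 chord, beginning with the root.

Eb, G, Bb, Db

Root Eb, quality dominant seventh:
root → Eb
3rd (major 3rd) → G
5th (perfect 5th) → Bb
7th (minor 7th) → Db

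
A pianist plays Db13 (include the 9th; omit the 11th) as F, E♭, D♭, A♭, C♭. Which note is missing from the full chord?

B♭

Db13 = D♭, F, A♭, C♭, E♭, B♭. The voicing lacks the 13th (major 13th), B♭.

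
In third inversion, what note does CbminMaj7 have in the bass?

CbminMaj7 = Cb–Ebb–Gb–Bb. Third inversion → seventh in the bass = Bb.

Bb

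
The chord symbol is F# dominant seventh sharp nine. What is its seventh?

Root of F# dominant seventh sharp nine = F♯. The 7th is a minor 7th: F♯ up a minor 7th → E.

E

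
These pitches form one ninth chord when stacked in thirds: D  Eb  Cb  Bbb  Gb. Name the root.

Arranged so that each adjacent pair is a third by letter name: Cb – Eb – Gb – Bbb – D.
The bottom of that stack, Cb, is the root (this is Cb dominant seventh sharp nine).

Cb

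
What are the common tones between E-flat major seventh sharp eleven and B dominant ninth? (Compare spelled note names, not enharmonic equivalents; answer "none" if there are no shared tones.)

A

E-flat major seventh sharp eleven = E-flat, G, B-flat, D, A.
B dominant ninth = B, D-sharp, F-sharp, A, C-sharp.
Shared: A.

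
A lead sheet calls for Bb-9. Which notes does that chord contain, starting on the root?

Bb – Db – F – Ab – C

Bb-9: minor ninth on Bb.
- root: Bb
- minor 3rd: Db
- perfect 5th: F
- minor 7th: Ab
- major 9th: C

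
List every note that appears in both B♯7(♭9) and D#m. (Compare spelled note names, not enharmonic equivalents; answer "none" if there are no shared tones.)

A♯

B♯7(♭9) = B♯, D𝄪, F𝄪, A♯, C♯.
D#m = D♯, F♯, A♯.
Shared: A♯.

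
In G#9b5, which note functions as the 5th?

D

G#9b5 is built on G#; its 5th is a diminished 5th above the root.
A fifth above G uses the letter D, and the diminished 5th above G# is D.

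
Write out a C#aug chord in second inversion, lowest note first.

C#aug = C#–E#–G##; second inversion → fifth (G##) lowest.

G##, C#, E#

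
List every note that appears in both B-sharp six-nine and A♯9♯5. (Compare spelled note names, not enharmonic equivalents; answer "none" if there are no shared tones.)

B# – C##

B-sharp six-nine: B# D## F## G## C##
A♯9♯5: A# C## E## G# B#
Common to both → B#, C##.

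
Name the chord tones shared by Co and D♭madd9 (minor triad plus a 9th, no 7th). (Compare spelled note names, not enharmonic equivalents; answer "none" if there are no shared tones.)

Eb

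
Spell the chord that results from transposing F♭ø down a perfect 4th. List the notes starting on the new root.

Cb  Ebb  Gbb  Bbb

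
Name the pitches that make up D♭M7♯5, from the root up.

Root Db, quality augmented major seventh:
root → Db
3rd (major 3rd) → F
5th (augmented 5th) → A
7th (major 7th) → C

Db  F  A  C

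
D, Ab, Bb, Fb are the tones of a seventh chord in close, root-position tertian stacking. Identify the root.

Bb

Arranged so that each adjacent pair is a third by letter name: Bb – D – Fb – Ab.
The bottom of that stack, Bb, is the root (this is Bb dominant seventh flat five).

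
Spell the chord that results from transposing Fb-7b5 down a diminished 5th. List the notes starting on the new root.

Transposed root: Fb → Bb (diminished 5th down). So we spell Bb half-diminished seventh:
Root: Bb
Minor 3rd (3rd): Db
Diminished 5th (5th): Fb
Minor 7th (7th): Ab

Bb – Db – Fb – Ab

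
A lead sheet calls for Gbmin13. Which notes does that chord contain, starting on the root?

Gb, Bbb, Db, Fb, Ab, Cb, Eb

Gbmin13 is a minor thirteenth built on Gb.
- root: Gb
- minor 3rd: Bbb
- perfect 5th: Db
- minor 7th: Fb
- major 9th: Ab
- perfect 11th: Cb
- major 13th: Eb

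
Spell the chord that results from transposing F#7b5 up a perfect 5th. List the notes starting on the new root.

F# up a perfect 5th → C#. New chord: C# dominant seventh flat five.
C# — root
E# — major 3rd
G — diminished 5th
B — minor 7th

C#, E#, G, B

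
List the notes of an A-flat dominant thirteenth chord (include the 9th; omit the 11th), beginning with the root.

A-flat dominant thirteenth: dominant thirteenth on Ab.
root → Ab
3rd (major 3rd) → C
5th (perfect 5th) → Eb
7th (minor 7th) → Gb
9th (major 9th) → Bb
13th (major 13th) → F

Ab, C, Eb, Gb, Bb, F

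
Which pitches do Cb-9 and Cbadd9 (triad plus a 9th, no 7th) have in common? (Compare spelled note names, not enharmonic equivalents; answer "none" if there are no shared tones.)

Cb-9 = Cb, Ebb, Gb, Bbb, Db.
Cbadd9 = Cb, Eb, Gb, Db.
Shared: Cb, Gb, Db.

Cb Gb Db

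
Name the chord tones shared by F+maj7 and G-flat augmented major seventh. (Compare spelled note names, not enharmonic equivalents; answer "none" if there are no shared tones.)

F+maj7 = F, A, C#, E.
G-flat augmented major seventh = Gb, Bb, D, F.
Shared: F.

F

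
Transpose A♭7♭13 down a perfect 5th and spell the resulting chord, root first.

Db, F, Ab, Cb, Bbb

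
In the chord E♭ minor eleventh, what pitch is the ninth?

Root of E♭ minor eleventh = E-flat. The 9th is a major 9th: E-flat up a major 9th → F.

F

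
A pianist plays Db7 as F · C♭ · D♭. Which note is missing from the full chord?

A♭

The full Db7 chord is D♭, F, A♭, C♭.
Comparing with the voicing, the perfect 5th (5th) — A♭ — is absent.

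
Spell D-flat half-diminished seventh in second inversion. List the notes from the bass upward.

In root position, D-flat half-diminished seventh is D♭–F♭–A𝄫–C♭.
Second inversion puts the fifth (A𝄫) in the bass.

A𝄫  C♭  D♭  F♭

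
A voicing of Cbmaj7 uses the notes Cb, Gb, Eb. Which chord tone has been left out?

Bb

Cbmaj7 = Cb, Eb, Gb, Bb. The voicing lacks the 7th (major 7th), Bb.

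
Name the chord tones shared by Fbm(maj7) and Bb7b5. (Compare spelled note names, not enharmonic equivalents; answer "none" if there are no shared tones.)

Fbm(maj7): Fb Abb Cb Eb
Bb7b5: Bb D Fb Ab
Common to both → Fb.

Fb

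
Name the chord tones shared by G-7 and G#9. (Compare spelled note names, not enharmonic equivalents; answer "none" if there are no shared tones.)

none

G-7: G B♭ D F
G#9: G♯ B♯ D♯ F♯ A♯
Common to both → none.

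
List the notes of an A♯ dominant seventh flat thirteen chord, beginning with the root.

A-sharp – C-double-sharp – E-sharp – G-sharp – F-sharp

A♯ dominant seventh flat thirteen is a dominant seventh flat thirteen built on A-sharp.
Root: A-sharp
Major 3rd (3rd): C-double-sharp
Perfect 5th (5th): E-sharp
Minor 7th (7th): G-sharp
Minor 13th (13th): F-sharp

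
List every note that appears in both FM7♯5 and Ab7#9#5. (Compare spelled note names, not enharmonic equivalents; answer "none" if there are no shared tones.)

FM7♯5 = F, A, C#, E.
Ab7#9#5 = Ab, C, E, Gb, B.
Shared: E.

E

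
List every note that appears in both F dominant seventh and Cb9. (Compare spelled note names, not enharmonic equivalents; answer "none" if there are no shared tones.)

F dominant seventh: F A C Eb
Cb9: Cb Eb Gb Bbb Db
Common to both → Eb.

Eb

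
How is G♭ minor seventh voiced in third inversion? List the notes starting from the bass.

F-flat – G-flat – B-double-flat – D-flat

G♭ minor seventh = G-flat–B-double-flat–D-flat–F-flat; third inversion → seventh (F-flat) lowest.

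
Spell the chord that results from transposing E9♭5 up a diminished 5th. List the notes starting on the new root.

E up a diminished 5th → Bb. New chord: Bb dominant ninth flat five.
root → Bb
3rd (major 3rd) → D
5th (diminished 5th) → Fb
7th (minor 7th) → Ab
9th (major 9th) → C

Bb, D, Fb, Ab, C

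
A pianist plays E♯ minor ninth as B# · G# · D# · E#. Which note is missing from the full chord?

F##

E♯ minor ninth = E#, G#, B#, D#, F##. The voicing lacks the 9th (major 9th), F##.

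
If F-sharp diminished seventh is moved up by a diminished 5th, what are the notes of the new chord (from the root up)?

C – E-flat – G-flat – B-double-flat

Transposed root: F-sharp → C (diminished 5th up). So we spell C diminished seventh:
root → C
3rd (minor 3rd) → E-flat
5th (diminished 5th) → G-flat
7th (diminished 7th) → B-double-flat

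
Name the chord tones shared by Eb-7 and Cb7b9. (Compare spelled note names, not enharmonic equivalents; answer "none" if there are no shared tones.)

Eb-7: Eb Gb Bb Db
Cb7b9: Cb Eb Gb Bbb Dbb
Common to both → Eb, Gb.

Eb, Gb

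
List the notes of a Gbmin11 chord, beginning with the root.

Gb, Bbb, Db, Fb, Ab, Cb

Gbmin11 is a minor eleventh built on Gb.
Root: Gb
Minor 3rd (3rd): Bbb
Perfect 5th (5th): Db
Minor 7th (7th): Fb
Major 9th (9th): Ab
Perfect 11th (11th): Cb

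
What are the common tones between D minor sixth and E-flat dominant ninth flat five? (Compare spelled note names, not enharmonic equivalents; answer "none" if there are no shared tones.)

F

D minor sixth = D, F, A, B.
E-flat dominant ninth flat five = E-flat, G, B-double-flat, D-flat, F.
Shared: F.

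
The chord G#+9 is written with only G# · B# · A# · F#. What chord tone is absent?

The full G#+9 chord is G#, B#, D##, F#, A#.
Comparing with the voicing, the augmented 5th (5th) — D## — is absent.

D##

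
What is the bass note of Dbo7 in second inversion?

A𝄫

Dbo7 in root position is D♭–F♭–A𝄫–C𝄫.
Second inversion places the fifth in the bass, which is A𝄫.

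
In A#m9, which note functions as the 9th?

B♯

Root of A#m9 = A♯. The 9th is a major 9th: A♯ up a major 9th → B♯.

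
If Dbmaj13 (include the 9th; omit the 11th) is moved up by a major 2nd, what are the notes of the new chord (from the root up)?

Db up a major 2nd → Eb. New chord: Eb major thirteenth.
root → Eb
3rd (major 3rd) → G
5th (perfect 5th) → Bb
7th (major 7th) → D
9th (major 9th) → F
13th (major 13th) → C

Eb – G – Bb – D – F – C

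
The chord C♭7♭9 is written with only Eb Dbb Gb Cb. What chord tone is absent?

Bbb

The full C♭7♭9 chord is Cb, Eb, Gb, Bbb, Dbb.
Comparing with the voicing, the minor 7th (7th) — Bbb — is absent.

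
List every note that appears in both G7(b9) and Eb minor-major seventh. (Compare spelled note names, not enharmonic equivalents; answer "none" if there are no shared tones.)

G7(b9): G B D F Ab
Eb minor-major seventh: Eb Gb Bb D
Common to both → D.

D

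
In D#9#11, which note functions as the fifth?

A#

D#9#11 is built on D#; its 5th is a perfect 5th above the root.
A fifth above D uses the letter A, and the perfect 5th above D# is A#.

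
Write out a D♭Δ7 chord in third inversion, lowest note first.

C – Db – F – Ab

In root position, D♭Δ7 is Db–F–Ab–C.
Third inversion puts the seventh (C) in the bass.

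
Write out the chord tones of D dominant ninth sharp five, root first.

D, F-sharp, A-sharp, C, E

D dominant ninth sharp five is a dominant ninth sharp five built on D.
Root: D
Major 3rd (3rd): F-sharp
Augmented 5th (5th): A-sharp
Minor 7th (7th): C
Major 9th (9th): E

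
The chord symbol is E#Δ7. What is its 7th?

D##

Root of E#Δ7 = E#. The 7th is a major 7th: E# up a major 7th → D##.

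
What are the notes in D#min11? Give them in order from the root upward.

D#  F#  A#  C#  E#  G#

Root D#, quality minor eleventh:
Root: D#
Minor 3rd (3rd): F#
Perfect 5th (5th): A#
Minor 7th (7th): C#
Major 9th (9th): E#
Perfect 11th (11th): G#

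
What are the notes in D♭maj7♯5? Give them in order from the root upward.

D♭maj7♯5 is an augmented major seventh built on Db.
Root: Db
Major 3rd (3rd): F
Augmented 5th (5th): A
Major 7th (7th): C

Db F A C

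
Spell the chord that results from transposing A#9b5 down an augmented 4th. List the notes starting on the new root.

A♯ down an augmented 4th → E. New chord: E dominant ninth flat five.
E — root
G♯ — major 3rd
B♭ — diminished 5th
D — minor 7th
F♯ — major 9th

E G♯ B♭ D F♯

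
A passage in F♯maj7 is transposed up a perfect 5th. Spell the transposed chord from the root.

C#  E#  G#  B#

Transposed root: F# → C# (perfect 5th up). So we spell C# major seventh:
root → C#
3rd (major 3rd) → E#
5th (perfect 5th) → G#
7th (major 7th) → B#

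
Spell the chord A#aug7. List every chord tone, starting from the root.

A#aug7: augmented seventh on A#.
A# — root
C## — major 3rd
E## — augmented 5th
G# — minor 7th

A#, C##, E##, G#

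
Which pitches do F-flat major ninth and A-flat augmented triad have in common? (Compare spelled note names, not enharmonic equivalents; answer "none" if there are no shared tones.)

A-flat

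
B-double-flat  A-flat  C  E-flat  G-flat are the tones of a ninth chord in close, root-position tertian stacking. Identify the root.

A-flat

Stacking in thirds gives A-flat – C – E-flat – G-flat – B-double-flat, so A-flat is the root — A-flat dominant seventh flat nine.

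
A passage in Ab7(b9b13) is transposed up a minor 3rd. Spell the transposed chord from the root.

Cb, Eb, Gb, Bbb, Dbb, Abb

Transposed root: Ab → Cb (minor 3rd up). So we spell Cb dominant seventh flat nine flat thirteen:
root → Cb
3rd (major 3rd) → Eb
5th (perfect 5th) → Gb
7th (minor 7th) → Bbb
9th (minor 9th) → Dbb
13th (minor 13th) → Abb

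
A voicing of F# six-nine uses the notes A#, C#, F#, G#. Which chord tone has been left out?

F# six-nine = F#, A#, C#, D#, G#. The voicing lacks the 6th (major 6th), D#.

D#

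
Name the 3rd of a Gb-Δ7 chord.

Bbb

Root of Gb-Δ7 = Gb. The 3rd is a minor 3rd: Gb up a minor 3rd → Bbb.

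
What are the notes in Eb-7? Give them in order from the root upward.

E♭ G♭ B♭ D♭

Root E♭, quality minor seventh:
root → E♭
3rd (minor 3rd) → G♭
5th (perfect 5th) → B♭
7th (minor 7th) → D♭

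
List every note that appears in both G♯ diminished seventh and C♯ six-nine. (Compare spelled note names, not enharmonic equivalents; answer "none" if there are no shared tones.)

G-sharp

G♯ diminished seventh = G-sharp, B, D, F.
C♯ six-nine = C-sharp, E-sharp, G-sharp, A-sharp, D-sharp.
Shared: G-sharp.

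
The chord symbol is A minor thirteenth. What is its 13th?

Root of A minor thirteenth = A. The 13th is a major 13th: A up a major 13th → F-sharp.

F-sharp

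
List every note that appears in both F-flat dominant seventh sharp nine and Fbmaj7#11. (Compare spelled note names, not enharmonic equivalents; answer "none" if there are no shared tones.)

Fb, Ab, Cb

F-flat dominant seventh sharp nine = Fb, Ab, Cb, Ebb, G.
Fbmaj7#11 = Fb, Ab, Cb, Eb, Bb.
Shared: Fb, Ab, Cb.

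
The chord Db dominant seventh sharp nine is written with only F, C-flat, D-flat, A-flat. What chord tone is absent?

The full Db dominant seventh sharp nine chord is D-flat, F, A-flat, C-flat, E.
Comparing with the voicing, the augmented 9th (9th) — E — is absent.

E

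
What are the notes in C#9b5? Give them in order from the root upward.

C#, E#, G, B, D#

C#9b5 is a dominant ninth flat five built on C#.
root → C#
3rd (major 3rd) → E#
5th (diminished 5th) → G
7th (minor 7th) → B
9th (major 9th) → D#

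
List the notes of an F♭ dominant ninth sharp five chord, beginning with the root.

F-flat  A-flat  C  E-double-flat  G-flat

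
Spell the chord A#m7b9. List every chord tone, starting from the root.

Root A♯, quality minor seventh flat nine:
- root: A♯
- minor 3rd: C♯
- perfect 5th: E♯
- minor 7th: G♯
- minor 9th: B

A♯, C♯, E♯, G♯, B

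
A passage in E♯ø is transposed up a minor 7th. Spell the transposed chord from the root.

E# up a minor 7th → D#. New chord: D# half-diminished seventh.
Root: D#
Minor 3rd (3rd): F#
Diminished 5th (5th): A
Minor 7th (7th): C#

D# – F# – A – C#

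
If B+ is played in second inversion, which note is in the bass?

B+ = B–D#–F##. Second inversion → fifth in the bass = F##.

F##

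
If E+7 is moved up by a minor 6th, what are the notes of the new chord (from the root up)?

Transposed root: E → C (minor 6th up). So we spell C augmented seventh:
root → C
3rd (major 3rd) → E
5th (augmented 5th) → G#
7th (minor 7th) → Bb

C E G# Bb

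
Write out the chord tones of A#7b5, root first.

A#, C##, E, G#

A#7b5: dominant seventh flat five on A#.
Root: A#
Major 3rd (3rd): C##
Diminished 5th (5th): E
Minor 7th (7th): G#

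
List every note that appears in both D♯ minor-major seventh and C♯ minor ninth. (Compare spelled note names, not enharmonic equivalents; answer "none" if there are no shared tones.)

D-sharp

D♯ minor-major seventh = D-sharp, F-sharp, A-sharp, C-double-sharp.
C♯ minor ninth = C-sharp, E, G-sharp, B, D-sharp.
Shared: D-sharp.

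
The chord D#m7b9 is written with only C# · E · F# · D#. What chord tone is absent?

The full D#m7b9 chord is D#, F#, A#, C#, E.
Comparing with the voicing, the perfect 5th (5th) — A# — is absent.

A#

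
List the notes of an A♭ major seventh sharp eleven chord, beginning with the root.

Ab, C, Eb, G, D

A♭ major seventh sharp eleven: major seventh sharp eleven on Ab.
Ab — root
C — major 3rd
Eb — perfect 5th
G — major 7th
D — augmented 11th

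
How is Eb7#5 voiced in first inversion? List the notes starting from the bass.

Eb7#5 = Eb–G–B–Db; first inversion → third (G) lowest.

G  B  Db  Eb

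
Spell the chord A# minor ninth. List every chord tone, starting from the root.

A-sharp C-sharp E-sharp G-sharp B-sharp

A# minor ninth is a minor ninth built on A-sharp.
- root: A-sharp
- minor 3rd: C-sharp
- perfect 5th: E-sharp
- minor 7th: G-sharp
- major 9th: B-sharp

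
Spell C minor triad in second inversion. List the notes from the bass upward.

C minor triad = C–E-flat–G; second inversion → fifth (G) lowest.

G  C  E-flat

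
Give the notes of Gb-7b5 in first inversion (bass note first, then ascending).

Bbb, Dbb, Fb, Gb

Gb-7b5 = Gb–Bbb–Dbb–Fb; first inversion → third (Bbb) lowest.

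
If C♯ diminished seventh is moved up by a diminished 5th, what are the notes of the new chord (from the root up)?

C-sharp up a diminished 5th → G. New chord: G diminished seventh.
- root: G
- minor 3rd: B-flat
- diminished 5th: D-flat
- diminished 7th: F-flat

G  B-flat  D-flat  F-flat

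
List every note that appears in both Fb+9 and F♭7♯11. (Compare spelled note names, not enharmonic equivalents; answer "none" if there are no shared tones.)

Fb+9: Fb Ab C Ebb Gb
F♭7♯11: Fb Ab Cb Ebb Bb
Common to both → Fb, Ab, Ebb.

Fb – Ab – Ebb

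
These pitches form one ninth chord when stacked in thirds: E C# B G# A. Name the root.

A

Stacking in thirds gives A – C# – E – G# – B, so A is the root — A major ninth.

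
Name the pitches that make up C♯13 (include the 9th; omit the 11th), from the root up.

C#  E#  G#  B  D#  A#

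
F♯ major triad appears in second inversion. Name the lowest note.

C#

F♯ major triad in root position is F#–A#–C#.
Second inversion places the fifth in the bass, which is C#.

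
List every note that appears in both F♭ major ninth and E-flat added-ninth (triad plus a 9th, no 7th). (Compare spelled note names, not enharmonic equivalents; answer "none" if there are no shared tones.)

E-flat

F♭ major ninth = F-flat, A-flat, C-flat, E-flat, G-flat.
E-flat added-ninth = E-flat, G, B-flat, F.
Shared: E-flat.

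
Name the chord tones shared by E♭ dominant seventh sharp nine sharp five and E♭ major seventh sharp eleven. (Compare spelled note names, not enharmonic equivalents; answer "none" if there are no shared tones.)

E♭ dominant seventh sharp nine sharp five = E-flat, G, B, D-flat, F-sharp.
E♭ major seventh sharp eleven = E-flat, G, B-flat, D, A.
Shared: E-flat, G.

E-flat G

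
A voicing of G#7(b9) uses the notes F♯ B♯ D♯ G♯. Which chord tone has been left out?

The full G#7(b9) chord is G♯, B♯, D♯, F♯, A.
Comparing with the voicing, the minor 9th (9th) — A — is absent.

A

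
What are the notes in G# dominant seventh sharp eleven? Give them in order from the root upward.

G# dominant seventh sharp eleven is a dominant seventh sharp eleven built on G-sharp.
- root: G-sharp
- major 3rd: B-sharp
- perfect 5th: D-sharp
- minor 7th: F-sharp
- augmented 11th: C-double-sharp

G-sharp B-sharp D-sharp F-sharp C-double-sharp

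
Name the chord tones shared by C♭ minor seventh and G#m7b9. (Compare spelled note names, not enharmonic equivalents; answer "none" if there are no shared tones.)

C♭ minor seventh = Cb, Ebb, Gb, Bbb.
G#m7b9 = G#, B, D#, F#, A.
Shared: none.

none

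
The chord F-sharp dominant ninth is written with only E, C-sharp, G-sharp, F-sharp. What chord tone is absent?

The full F-sharp dominant ninth chord is F-sharp, A-sharp, C-sharp, E, G-sharp.
Comparing with the voicing, the major 3rd (3rd) — A-sharp — is absent.

A-sharp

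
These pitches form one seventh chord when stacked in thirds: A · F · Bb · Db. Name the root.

Bb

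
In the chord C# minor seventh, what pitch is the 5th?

G-sharp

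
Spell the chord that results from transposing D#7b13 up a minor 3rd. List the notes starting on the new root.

D# up a minor 3rd → F#. New chord: F# dominant seventh flat thirteen.
root → F#
3rd (major 3rd) → A#
5th (perfect 5th) → C#
7th (minor 7th) → E
13th (minor 13th) → D

F#, A#, C#, E, D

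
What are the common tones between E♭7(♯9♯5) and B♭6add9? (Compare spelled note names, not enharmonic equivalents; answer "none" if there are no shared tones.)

G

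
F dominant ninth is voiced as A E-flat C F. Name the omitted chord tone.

The full F dominant ninth chord is F, A, C, E-flat, G.
Comparing with the voicing, the major 9th (9th) — G — is absent.

G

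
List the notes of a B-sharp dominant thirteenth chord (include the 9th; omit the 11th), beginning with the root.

B-sharp dominant thirteenth is a dominant thirteenth built on B#.
root → B#
3rd (major 3rd) → D##
5th (perfect 5th) → F##
7th (minor 7th) → A#
9th (major 9th) → C##
13th (major 13th) → G##

B# D## F## A# C## G##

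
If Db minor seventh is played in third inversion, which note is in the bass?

C-flat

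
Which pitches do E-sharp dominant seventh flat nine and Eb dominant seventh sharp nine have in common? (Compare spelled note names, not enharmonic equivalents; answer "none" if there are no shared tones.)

E-sharp dominant seventh flat nine: E-sharp G-double-sharp B-sharp D-sharp F-sharp
Eb dominant seventh sharp nine: E-flat G B-flat D-flat F-sharp
Common to both → F-sharp.

F-sharp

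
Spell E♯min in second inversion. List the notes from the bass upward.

E♯min = E♯–G♯–B♯; second inversion → fifth (B♯) lowest.

B♯ – E♯ – G♯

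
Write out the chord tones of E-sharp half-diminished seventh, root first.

E-sharp half-diminished seventh: half-diminished seventh on E-sharp.
E-sharp — root
G-sharp — minor 3rd
B — diminished 5th
D-sharp — minor 7th

E-sharp, G-sharp, B, D-sharp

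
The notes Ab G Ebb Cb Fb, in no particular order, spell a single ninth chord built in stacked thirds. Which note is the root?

Stacking in thirds gives Fb – Ab – Cb – Ebb – G, so Fb is the root — Fb dominant seventh sharp nine.

Fb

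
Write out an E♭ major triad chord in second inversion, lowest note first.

B-flat – E-flat – G

In root position, E♭ major triad is E-flat–G–B-flat.
Second inversion puts the fifth (B-flat) in the bass.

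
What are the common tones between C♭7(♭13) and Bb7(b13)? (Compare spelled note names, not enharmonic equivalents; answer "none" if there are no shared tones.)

Gb

C♭7(♭13) = Cb, Eb, Gb, Bbb, Abb.
Bb7(b13) = Bb, D, F, Ab, Gb.
Shared: Gb.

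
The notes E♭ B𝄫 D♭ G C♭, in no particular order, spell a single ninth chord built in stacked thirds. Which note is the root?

C♭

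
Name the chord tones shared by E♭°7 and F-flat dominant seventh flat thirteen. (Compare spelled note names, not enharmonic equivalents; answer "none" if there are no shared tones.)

Dbb

E♭°7: Eb Gb Bbb Dbb
F-flat dominant seventh flat thirteen: Fb Ab Cb Ebb Dbb
Common to both → Dbb.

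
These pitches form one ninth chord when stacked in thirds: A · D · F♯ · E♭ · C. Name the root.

Stacking in thirds gives D – F♯ – A – C – E♭, so D is the root — D dominant seventh flat nine.

D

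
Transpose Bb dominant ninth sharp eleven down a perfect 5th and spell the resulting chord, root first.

E♭ G B♭ D♭ F A

Transposed root: B♭ → E♭ (perfect 5th down). So we spell E♭ dominant ninth sharp eleven:
- root: E♭
- major 3rd: G
- perfect 5th: B♭
- minor 7th: D♭
- major 9th: F
- augmented 11th: A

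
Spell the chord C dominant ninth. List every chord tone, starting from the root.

Root C, quality dominant ninth:
C — root
E — major 3rd
G — perfect 5th
B♭ — minor 7th
D — major 9th

C – E – G – B♭ – D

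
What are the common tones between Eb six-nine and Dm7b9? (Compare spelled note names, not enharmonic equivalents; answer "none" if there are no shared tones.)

Eb six-nine = Eb, G, Bb, C, F.
Dm7b9 = D, F, A, C, Eb.
Shared: Eb, C, F.

Eb C F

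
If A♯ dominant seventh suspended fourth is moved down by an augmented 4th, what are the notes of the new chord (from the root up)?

E A B D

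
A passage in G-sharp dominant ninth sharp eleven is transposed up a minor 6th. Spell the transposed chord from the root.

G# up a minor 6th → E. New chord: E dominant ninth sharp eleven.
E — root
G# — major 3rd
B — perfect 5th
D — minor 7th
F# — major 9th
A# — augmented 11th

E  G#  B  D  F#  A#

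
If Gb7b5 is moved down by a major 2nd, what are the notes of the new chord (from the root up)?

Transposed root: Gb → Fb (major 2nd down). So we spell Fb dominant seventh flat five:
Fb — root
Ab — major 3rd
Cbb — diminished 5th
Ebb — minor 7th

Fb, Ab, Cbb, Ebb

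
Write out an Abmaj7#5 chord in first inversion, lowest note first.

C E G A♭

In root position, Abmaj7#5 is A♭–C–E–G.
First inversion puts the third (C) in the bass.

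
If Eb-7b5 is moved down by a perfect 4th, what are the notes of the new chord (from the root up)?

B♭ – D♭ – F♭ – A♭

A perfect 4th down from E♭ is B♭, so the new chord is B♭ half-diminished seventh.
B♭ — root
D♭ — minor 3rd
F♭ — diminished 5th
A♭ — minor 7th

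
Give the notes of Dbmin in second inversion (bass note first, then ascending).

Ab  Db  Fb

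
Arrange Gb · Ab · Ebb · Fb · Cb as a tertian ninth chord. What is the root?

Fb

Stacking in thirds gives Fb – Ab – Cb – Ebb – Gb, so Fb is the root — Fb dominant ninth.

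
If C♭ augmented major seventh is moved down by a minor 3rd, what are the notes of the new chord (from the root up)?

A-flat  C  E  G

A minor 3rd down from C-flat is A-flat, so the new chord is A-flat augmented major seventh.
- root: A-flat
- major 3rd: C
- augmented 5th: E
- major 7th: G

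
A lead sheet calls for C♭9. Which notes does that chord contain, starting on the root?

C♭, E♭, G♭, B𝄫, D♭

C♭9 is a dominant ninth built on C♭.
C♭ — root
E♭ — major 3rd
G♭ — perfect 5th
B𝄫 — minor 7th
D♭ — major 9th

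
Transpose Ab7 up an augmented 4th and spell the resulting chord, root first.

D F# A C

An augmented 4th up from Ab is D, so the new chord is D dominant seventh.
root → D
3rd (major 3rd) → F#
5th (perfect 5th) → A
7th (minor 7th) → C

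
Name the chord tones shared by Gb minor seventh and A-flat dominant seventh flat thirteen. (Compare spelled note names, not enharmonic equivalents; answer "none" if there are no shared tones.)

Gb Fb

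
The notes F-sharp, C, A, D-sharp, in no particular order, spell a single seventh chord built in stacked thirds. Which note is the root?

D-sharp

Stacking in thirds gives D-sharp – F-sharp – A – C, so D-sharp is the root — D-sharp diminished seventh.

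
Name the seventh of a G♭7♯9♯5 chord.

Fb

G♭7♯9♯5 is built on Gb; its 7th is a minor 7th above the root.
A seventh above G uses the letter F, and the minor 7th above Gb is Fb.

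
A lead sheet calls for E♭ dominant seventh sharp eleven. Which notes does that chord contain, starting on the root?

E-flat G B-flat D-flat A

Root E-flat, quality dominant seventh sharp eleven:
root → E-flat
3rd (major 3rd) → G
5th (perfect 5th) → B-flat
7th (minor 7th) → D-flat
11th (augmented 11th) → A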